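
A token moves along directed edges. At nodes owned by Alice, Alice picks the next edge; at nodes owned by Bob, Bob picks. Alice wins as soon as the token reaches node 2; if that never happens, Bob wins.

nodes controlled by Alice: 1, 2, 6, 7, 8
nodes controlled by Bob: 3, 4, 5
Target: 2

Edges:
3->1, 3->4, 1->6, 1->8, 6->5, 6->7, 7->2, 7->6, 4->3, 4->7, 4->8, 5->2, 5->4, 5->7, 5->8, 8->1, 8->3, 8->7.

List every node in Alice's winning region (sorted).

A0 = {2}
A1: add {7} — 7 (Alice) has 7→2.
A2: add {6, 8} — 6 (Alice) has 6→7; 8 (Alice) has 8→7.
A3: add {1} — 1 (Alice) has 1→6.
A4 = A3; e.g. 3 (Bob) can still go to 4. Fixed point.
Alice's winning region = {1, 2, 6, 7, 8}.

1, 2, 6, 7, 8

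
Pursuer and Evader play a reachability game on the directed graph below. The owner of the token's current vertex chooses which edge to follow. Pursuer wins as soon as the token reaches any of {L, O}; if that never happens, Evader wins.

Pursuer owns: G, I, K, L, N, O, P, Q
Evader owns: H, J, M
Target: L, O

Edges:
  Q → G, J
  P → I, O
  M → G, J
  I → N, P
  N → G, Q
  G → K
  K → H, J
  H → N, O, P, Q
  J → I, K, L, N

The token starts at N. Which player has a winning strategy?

Evader

A0 = {L, O}
A1: add {P} — P (Pursuer) has P→O.
A2: add {I} — I (Pursuer) has I→P.
A3 = A2; e.g. G (Pursuer) has no edge into A2. Fixed point.
N never enters the attractor, so Evader can avoid the target forever.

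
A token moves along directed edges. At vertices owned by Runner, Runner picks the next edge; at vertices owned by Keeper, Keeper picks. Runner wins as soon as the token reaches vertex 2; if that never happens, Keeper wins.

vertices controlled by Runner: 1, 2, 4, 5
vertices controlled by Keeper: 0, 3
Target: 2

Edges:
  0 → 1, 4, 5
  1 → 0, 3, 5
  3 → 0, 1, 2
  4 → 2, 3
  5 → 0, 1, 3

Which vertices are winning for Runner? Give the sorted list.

2, 4

A0 = {2}
A1: add {4} — 4 (Runner) has 4→2.
A2 = A1; e.g. 0 (Keeper) can still go to 1. Fixed point.
Runner's winning region = {2, 4}.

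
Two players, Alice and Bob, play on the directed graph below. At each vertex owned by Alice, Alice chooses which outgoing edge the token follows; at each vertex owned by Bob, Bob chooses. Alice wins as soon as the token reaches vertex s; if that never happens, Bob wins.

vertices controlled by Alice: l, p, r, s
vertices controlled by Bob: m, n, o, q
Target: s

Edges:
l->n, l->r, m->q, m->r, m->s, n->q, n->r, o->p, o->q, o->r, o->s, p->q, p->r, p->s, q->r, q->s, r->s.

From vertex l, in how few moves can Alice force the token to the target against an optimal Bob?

2

A0 = {s}
A1: add {p, r} — p (Alice) has p→s; r (Alice) has r→s.
A2: add {l, q} — l (Alice) has l→r; q (Bob): all of {r, s} already in.
l enters the attractor at level 2, so Alice can force the target in 2 moves from there.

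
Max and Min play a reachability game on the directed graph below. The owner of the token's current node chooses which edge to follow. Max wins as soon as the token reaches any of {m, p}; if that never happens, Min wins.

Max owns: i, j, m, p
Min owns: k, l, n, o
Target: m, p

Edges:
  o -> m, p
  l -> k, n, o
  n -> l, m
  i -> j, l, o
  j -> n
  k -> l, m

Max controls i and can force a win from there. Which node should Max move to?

o

A0 = {m, p}
A1: add {o} — o (Min): all of {m, p} already in.
A2: add {i} — i (Max) has i→o.
A3 = A2; e.g. j (Max) has no edge into A2. Fixed point.
From i, successor o is in the attractor (rank 1); the other successors j, l are not.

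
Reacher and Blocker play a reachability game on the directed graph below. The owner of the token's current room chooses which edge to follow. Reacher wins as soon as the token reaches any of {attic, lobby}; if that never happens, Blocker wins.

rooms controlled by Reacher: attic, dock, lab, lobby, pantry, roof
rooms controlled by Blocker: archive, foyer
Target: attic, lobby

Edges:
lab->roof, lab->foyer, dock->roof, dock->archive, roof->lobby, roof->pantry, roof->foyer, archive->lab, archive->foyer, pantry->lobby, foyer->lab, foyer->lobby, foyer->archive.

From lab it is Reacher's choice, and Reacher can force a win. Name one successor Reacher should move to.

roof

A0 = {attic, lobby}
A1: add {pantry, roof} — roof (Reacher) has roof→lobby; pantry (Reacher) has pantry→lobby.
A2: add {dock, lab} — lab (Reacher) has lab→roof; dock (Reacher) has dock→roof.
A3 = A2; e.g. archive (Blocker) can still go to foyer. Fixed point.
From lab, successor roof is in the attractor (rank 1); the other successor foyer is not.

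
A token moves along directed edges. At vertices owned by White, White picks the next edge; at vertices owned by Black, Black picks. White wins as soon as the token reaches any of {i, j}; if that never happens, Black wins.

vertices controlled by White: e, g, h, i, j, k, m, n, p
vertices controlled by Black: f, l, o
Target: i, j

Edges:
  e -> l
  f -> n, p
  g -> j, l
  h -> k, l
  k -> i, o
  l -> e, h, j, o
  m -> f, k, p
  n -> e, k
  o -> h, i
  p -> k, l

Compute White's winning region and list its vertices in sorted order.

f, g, h, i, j, k, m, n, o, p

A0 = {i, j}
A1: add {g, k} — g (White) has g→j; k (White) has k→i.
A2: add {h, m, n, p} — h (White) has h→k; m (White) has m→k; n (White) has n→k; p (White) has p→k.
A3: add {f, o} — f (Black): all of {n, p} already in; o (Black): all of {h, i} already in.
A4 = A3; e.g. e (White) has no edge into A3. Fixed point.
White's winning region = {f, g, h, i, j, k, m, n, o, p}.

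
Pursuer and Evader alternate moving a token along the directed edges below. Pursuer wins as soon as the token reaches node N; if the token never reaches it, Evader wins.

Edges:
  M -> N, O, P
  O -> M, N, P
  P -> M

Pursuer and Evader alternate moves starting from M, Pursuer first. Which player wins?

Track states (vertex, player-to-move).
A0 = {(N,Pursuer), (N,Evader)}
A1: add {(M,Pursuer), (O,Pursuer)}.
(M,Pursuer) ∈ A1 ⇒ Pursuer forces the target.

Pursuer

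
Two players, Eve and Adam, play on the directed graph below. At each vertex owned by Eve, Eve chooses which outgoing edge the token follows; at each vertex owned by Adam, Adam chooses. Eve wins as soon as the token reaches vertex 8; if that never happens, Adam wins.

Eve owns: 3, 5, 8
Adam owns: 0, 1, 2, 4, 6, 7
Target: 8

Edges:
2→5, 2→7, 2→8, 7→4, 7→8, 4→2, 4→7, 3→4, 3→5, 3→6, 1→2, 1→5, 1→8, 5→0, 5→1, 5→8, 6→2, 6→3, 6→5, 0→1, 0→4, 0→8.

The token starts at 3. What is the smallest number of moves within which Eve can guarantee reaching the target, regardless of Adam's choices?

A0 = {8}
A1: add {5} — 5 (Eve) has 5→8.
A2: add {3} — 3 (Eve) has 3→5.
A3 = A2; e.g. 0 (Adam) can still go to 1. Fixed point.
3 enters the attractor at level 2, so Eve can force the target in 2 moves from there.

2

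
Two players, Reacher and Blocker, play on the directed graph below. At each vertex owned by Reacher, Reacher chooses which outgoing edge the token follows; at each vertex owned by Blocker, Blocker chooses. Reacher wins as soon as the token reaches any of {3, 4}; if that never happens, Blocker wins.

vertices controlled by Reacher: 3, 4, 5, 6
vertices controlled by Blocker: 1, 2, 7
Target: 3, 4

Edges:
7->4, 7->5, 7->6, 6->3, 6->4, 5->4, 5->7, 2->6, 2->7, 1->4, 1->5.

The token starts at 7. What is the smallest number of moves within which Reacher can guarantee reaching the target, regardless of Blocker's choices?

A0 = {3, 4}
A1: add {5, 6} — 5 (Reacher) has 5→4; 6 (Reacher) has 6→3.
A2: add {1, 7} — 1 (Blocker): all of {4, 5} already in; 7 (Blocker): all of {4, 5, 6} already in.
7 enters the attractor at level 2, so Reacher can force the target in 2 moves from there.

2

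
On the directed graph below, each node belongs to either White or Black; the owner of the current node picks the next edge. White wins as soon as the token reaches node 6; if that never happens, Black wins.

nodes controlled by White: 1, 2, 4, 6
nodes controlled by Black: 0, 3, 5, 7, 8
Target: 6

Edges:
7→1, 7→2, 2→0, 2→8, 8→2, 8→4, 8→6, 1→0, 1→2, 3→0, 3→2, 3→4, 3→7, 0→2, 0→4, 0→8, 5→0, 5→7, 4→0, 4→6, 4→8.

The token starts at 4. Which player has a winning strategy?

A0 = {6}
A1: add {4} — 4 (White) has 4→6.
A2 = A1; e.g. 0 (Black) can still go to 2. Fixed point.
4 ∈ A1, so White can force the target.

White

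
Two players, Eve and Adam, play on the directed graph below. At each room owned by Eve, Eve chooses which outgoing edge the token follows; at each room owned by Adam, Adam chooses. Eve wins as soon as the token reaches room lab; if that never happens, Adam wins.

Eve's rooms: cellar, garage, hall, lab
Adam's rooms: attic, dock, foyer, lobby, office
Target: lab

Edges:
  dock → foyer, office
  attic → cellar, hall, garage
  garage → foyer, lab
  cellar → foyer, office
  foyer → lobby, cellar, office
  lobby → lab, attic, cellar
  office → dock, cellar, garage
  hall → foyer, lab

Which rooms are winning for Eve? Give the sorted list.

garage, hall, lab

A0 = {lab}
A1: add {garage, hall} — hall (Eve) has hall→lab; garage (Eve) has garage→lab.
A2 = A1; e.g. foyer (Adam) can still go to lobby. Fixed point.
Eve's winning region = {garage, hall, lab}.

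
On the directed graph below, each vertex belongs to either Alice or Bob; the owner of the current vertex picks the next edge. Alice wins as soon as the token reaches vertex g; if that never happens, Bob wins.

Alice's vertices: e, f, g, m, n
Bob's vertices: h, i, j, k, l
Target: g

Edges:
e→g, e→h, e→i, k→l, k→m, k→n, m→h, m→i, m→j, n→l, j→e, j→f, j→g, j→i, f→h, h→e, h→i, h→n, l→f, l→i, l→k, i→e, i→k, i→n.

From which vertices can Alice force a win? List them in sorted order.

A0 = {g}
A1: add {e} — e (Alice) has e→g.
A2 = A1; e.g. f (Alice) has no edge into A1. Fixed point.
Alice's winning region = {e, g}.

e, g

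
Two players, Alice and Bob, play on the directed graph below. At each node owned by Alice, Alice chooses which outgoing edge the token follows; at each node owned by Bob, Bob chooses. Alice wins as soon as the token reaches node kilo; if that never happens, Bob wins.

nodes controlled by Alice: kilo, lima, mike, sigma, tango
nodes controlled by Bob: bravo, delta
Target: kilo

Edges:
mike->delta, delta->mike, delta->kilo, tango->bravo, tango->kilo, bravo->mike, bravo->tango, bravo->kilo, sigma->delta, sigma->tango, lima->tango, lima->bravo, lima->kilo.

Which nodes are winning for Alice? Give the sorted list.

A0 = {kilo}
A1: add {lima, tango} — tango (Alice) has tango→kilo; lima (Alice) has lima→kilo.
A2: add {sigma} — sigma (Alice) has sigma→tango.
A3 = A2; e.g. mike (Alice) has no edge into A2. Fixed point.
Alice's winning region = {kilo, lima, sigma, tango}.

kilo, lima, sigma, tango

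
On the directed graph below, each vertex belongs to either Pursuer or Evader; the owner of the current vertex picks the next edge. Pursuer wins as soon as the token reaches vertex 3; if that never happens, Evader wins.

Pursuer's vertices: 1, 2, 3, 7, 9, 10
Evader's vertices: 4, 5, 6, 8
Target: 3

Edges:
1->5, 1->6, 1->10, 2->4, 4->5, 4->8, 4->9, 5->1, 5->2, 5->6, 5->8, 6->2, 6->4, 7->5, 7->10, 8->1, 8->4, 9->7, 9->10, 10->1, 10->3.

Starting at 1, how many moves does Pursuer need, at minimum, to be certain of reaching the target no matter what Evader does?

A0 = {3}
A1: add {10} — 10 (Pursuer) has 10→3.
A2: add {1, 7, 9} — 1 (Pursuer) has 1→10; 7 (Pursuer) has 7→10; 9 (Pursuer) has 9→10.
A3 = A2; e.g. 2 (Pursuer) has no edge into A2. Fixed point.
1 enters the attractor at level 2, so Pursuer can force the target in 2 moves from there.

2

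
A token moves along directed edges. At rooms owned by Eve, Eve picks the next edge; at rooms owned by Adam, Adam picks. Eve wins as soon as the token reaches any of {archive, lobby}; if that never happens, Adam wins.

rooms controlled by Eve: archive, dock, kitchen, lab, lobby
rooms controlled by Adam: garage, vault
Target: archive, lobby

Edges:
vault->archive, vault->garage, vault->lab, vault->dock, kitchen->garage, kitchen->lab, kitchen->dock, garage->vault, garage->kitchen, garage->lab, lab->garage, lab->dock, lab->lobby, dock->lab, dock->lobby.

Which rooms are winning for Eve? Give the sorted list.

archive, dock, kitchen, lab, lobby

A0 = {archive, lobby}
A1: add {dock, lab} — lab (Eve) has lab→lobby; dock (Eve) has dock→lobby.
A2: add {kitchen} — kitchen (Eve) has kitchen→lab.
A3 = A2; e.g. vault (Adam) can still go to garage. Fixed point.
Eve's winning region = {archive, dock, kitchen, lab, lobby}.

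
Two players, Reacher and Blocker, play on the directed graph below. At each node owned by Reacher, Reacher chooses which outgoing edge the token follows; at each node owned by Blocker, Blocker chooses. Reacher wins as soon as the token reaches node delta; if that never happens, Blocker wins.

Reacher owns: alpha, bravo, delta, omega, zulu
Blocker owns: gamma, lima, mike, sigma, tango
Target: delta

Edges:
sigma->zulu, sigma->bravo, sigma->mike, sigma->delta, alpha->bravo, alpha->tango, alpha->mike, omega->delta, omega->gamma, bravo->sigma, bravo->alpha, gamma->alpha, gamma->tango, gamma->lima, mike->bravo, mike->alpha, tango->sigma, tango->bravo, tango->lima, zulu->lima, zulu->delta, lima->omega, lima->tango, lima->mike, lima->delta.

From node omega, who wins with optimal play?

Reacher

A0 = {delta}
A1: add {omega, zulu} — omega (Reacher) has omega→delta; zulu (Reacher) has zulu→delta.
A2 = A1; e.g. sigma (Blocker) can still go to bravo. Fixed point.
omega ∈ A1, so Reacher can force the target.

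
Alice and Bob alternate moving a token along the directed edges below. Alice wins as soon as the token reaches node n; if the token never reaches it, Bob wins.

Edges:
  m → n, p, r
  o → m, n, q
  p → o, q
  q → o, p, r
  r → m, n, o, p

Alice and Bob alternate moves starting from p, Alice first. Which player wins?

Bob

Track states (vertex, player-to-move).
A0 = {(n,Alice), (n,Bob)}
A1: add {(m,Alice), (o,Alice), (r,Alice)}.
A2 = A1; e.g. (m,Bob) stays out. (p,Alice) never enters ⇒ Bob avoids the target.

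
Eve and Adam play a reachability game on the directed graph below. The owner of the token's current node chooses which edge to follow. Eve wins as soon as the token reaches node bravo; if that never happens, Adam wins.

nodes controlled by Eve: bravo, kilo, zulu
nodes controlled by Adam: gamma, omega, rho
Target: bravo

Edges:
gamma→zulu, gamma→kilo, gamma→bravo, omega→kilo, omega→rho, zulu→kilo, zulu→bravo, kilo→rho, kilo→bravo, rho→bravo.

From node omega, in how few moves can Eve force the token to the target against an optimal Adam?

A0 = {bravo}
A1: add {kilo, rho, zulu} — zulu (Eve) has zulu→bravo; kilo (Eve) has kilo→bravo; rho (Adam): all of {bravo} already in.
A2: add {gamma, omega} — gamma (Adam): all of {zulu, kilo, bravo} already in; omega (Adam): all of {kilo, rho} already in.
A2 = all vertices. Fixed point.
omega enters the attractor at level 2, so Eve can force the target in 2 moves from there.

2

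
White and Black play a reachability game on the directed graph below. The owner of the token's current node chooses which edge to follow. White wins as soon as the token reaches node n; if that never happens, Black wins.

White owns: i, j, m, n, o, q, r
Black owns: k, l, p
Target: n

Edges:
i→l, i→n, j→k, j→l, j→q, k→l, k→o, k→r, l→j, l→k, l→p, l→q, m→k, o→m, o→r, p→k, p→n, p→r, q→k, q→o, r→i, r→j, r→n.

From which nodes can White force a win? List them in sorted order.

i, j, n, o, q, r

A0 = {n}
A1: add {i, r} — i (White) has i→n; r (White) has r→n.
A2: add {o} — o (White) has o→r.
A3: add {q} — q (White) has q→o.
A4: add {j} — j (White) has j→q.
A5 = A4; e.g. k (Black) can still go to l. Fixed point.
White's winning region = {i, j, n, o, q, r}.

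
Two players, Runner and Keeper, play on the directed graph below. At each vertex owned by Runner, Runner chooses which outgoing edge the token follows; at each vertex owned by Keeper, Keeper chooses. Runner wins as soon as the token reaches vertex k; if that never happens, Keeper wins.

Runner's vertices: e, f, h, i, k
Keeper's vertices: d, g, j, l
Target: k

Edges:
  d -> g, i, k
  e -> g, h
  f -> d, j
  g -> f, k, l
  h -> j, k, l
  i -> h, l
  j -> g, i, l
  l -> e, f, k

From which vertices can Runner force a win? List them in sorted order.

e, h, i, k

A0 = {k}
A1: add {h} — h (Runner) has h→k.
A2: add {e, i} — e (Runner) has e→h; i (Runner) has i→h.
A3 = A2; e.g. d (Keeper) can still go to g. Fixed point.
Runner's winning region = {e, h, i, k}.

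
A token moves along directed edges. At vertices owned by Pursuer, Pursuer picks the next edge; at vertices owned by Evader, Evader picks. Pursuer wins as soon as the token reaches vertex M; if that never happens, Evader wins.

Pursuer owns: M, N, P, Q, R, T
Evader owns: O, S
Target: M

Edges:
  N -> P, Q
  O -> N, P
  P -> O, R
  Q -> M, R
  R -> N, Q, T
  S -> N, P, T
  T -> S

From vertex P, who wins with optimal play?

Pursuer

A0 = {M}
A1: add {Q} — Q (Pursuer) has Q→M.
A2: add {N, R} — N (Pursuer) has N→Q; R (Pursuer) has R→Q.
A3: add {P} — P (Pursuer) has P→R.
P ∈ A3, so Pursuer can force the target.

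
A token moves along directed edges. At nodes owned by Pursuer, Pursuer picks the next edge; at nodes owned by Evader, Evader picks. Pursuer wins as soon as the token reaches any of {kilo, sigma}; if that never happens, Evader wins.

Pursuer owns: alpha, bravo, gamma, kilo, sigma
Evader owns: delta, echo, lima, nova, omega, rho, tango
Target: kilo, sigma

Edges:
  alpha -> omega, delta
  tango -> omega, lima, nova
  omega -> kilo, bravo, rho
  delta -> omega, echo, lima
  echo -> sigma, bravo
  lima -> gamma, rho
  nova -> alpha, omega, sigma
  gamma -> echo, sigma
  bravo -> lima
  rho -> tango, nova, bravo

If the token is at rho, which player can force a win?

A0 = {kilo, sigma}
A1: add {gamma} — gamma (Pursuer) has gamma→sigma.
A2 = A1; e.g. alpha (Pursuer) has no edge into A1. Fixed point.
rho never enters the attractor, so Evader can avoid the target forever.

Evader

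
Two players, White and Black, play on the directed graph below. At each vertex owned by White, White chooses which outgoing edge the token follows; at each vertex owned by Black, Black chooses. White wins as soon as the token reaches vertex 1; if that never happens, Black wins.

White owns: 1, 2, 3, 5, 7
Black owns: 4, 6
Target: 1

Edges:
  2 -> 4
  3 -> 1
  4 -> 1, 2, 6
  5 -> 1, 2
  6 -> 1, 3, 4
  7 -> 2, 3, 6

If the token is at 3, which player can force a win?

A0 = {1}
A1: add {3, 5} — 3 (White) has 3→1; 5 (White) has 5→1.
3 ∈ A1, so White can force the target.

White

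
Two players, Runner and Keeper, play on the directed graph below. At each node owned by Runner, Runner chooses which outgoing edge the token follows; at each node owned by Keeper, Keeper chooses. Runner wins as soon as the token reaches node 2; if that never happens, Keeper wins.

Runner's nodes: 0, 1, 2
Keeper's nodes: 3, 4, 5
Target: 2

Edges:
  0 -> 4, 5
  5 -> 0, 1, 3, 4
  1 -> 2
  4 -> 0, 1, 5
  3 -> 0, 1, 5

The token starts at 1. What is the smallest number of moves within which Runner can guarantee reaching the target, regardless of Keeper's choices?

1

A0 = {2}
A1: add {1} — 1 (Runner) has 1→2.
A2 = A1; e.g. 0 (Runner) has no edge into A1. Fixed point.
1 enters the attractor at level 1, so Runner can force the target in 1 move from there.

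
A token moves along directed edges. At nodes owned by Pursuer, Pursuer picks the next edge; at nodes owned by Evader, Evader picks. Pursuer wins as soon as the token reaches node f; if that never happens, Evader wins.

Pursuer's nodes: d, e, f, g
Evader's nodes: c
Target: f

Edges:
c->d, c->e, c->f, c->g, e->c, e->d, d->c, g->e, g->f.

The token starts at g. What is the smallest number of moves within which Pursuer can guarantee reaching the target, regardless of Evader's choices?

1

A0 = {f}
A1: add {g} — g (Pursuer) has g→f.
A2 = A1; e.g. c (Evader) can still go to d. Fixed point.
g enters the attractor at level 1, so Pursuer can force the target in 1 move from there.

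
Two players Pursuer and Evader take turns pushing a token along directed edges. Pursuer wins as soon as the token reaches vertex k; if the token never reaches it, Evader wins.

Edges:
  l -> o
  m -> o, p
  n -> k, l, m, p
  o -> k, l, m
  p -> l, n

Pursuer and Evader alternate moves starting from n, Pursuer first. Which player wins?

Pursuer

Track states (vertex, player-to-move).
A0 = {(k,Pursuer), (k,Evader)}
A1: add {(n,Pursuer), (o,Pursuer)}.
(n,Pursuer) ∈ A1 ⇒ Pursuer forces the target.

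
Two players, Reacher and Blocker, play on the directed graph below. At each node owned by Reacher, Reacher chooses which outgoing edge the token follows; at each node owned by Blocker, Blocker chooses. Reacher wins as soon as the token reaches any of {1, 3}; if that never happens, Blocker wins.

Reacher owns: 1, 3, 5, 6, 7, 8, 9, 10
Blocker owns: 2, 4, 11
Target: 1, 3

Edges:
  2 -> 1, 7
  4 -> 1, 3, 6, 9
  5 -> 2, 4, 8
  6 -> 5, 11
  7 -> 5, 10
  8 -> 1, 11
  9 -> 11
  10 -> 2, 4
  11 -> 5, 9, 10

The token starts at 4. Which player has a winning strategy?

A0 = {1, 3}
A1: add {8} — 8 (Reacher) has 8→1.
A2: add {5} — 5 (Reacher) has 5→8.
A3: add {6, 7} — 6 (Reacher) has 6→5; 7 (Reacher) has 7→5.
A4: add {2} — 2 (Blocker): all of {1, 7} already in.
A5: add {10} — 10 (Reacher) has 10→2.
A6 = A5; e.g. 4 (Blocker) can still go to 9. Fixed point.
4 never enters the attractor, so Blocker can avoid the target forever.

Blocker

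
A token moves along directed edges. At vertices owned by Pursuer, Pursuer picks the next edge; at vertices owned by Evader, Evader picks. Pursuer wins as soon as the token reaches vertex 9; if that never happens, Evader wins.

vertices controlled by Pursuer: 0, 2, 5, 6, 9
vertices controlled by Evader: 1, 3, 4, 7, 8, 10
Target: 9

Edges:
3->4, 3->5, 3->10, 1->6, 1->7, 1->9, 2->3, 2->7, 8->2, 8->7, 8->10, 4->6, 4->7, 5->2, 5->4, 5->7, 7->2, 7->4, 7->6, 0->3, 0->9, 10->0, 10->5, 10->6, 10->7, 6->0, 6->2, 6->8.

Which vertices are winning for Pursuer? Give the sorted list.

0, 6, 9

A0 = {9}
A1: add {0} — 0 (Pursuer) has 0→9.
A2: add {6} — 6 (Pursuer) has 6→0.
A3 = A2; e.g. 1 (Evader) can still go to 7. Fixed point.
Pursuer's winning region = {0, 6, 9}.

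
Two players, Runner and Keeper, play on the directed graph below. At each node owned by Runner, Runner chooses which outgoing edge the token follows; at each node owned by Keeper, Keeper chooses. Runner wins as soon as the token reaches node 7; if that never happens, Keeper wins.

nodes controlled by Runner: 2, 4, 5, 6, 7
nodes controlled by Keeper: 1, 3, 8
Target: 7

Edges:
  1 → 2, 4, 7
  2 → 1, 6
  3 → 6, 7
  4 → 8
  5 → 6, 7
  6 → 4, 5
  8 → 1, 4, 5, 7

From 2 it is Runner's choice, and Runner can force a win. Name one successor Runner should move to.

6

A0 = {7}
A1: add {5} — 5 (Runner) has 5→7.
A2: add {6} — 6 (Runner) has 6→5.
A3: add {2, 3} — 2 (Runner) has 2→6; 3 (Keeper): all of {6, 7} already in.
A4 = A3; e.g. 1 (Keeper) can still go to 4. Fixed point.
From 2, successor 6 is in the attractor (rank 2); the other successor 1 is not.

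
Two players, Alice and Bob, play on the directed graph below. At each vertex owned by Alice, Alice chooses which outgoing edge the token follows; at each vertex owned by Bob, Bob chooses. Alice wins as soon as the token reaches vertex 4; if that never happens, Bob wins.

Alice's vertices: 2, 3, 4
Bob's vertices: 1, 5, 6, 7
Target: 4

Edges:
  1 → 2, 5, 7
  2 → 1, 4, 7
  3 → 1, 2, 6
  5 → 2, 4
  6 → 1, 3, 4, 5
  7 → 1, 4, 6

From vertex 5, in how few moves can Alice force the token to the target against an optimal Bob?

A0 = {4}
A1: add {2} — 2 (Alice) has 2→4.
A2: add {3, 5} — 3 (Alice) has 3→2; 5 (Bob): all of {2, 4} already in.
A3 = A2; e.g. 1 (Bob) can still go to 7. Fixed point.
5 enters the attractor at level 2, so Alice can force the target in 2 moves from there.

2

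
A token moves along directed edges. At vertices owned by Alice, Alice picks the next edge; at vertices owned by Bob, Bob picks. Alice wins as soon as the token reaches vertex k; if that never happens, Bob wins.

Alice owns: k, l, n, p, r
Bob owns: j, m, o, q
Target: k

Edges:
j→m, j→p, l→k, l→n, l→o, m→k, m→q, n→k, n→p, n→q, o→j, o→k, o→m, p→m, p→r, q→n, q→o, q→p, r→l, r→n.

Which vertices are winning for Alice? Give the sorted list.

A0 = {k}
A1: add {l, n} — l (Alice) has l→k; n (Alice) has n→k.
A2: add {r} — r (Alice) has r→l.
A3: add {p} — p (Alice) has p→r.
A4 = A3; e.g. j (Bob) can still go to m. Fixed point.
Alice's winning region = {k, l, n, p, r}.

k, l, n, p, r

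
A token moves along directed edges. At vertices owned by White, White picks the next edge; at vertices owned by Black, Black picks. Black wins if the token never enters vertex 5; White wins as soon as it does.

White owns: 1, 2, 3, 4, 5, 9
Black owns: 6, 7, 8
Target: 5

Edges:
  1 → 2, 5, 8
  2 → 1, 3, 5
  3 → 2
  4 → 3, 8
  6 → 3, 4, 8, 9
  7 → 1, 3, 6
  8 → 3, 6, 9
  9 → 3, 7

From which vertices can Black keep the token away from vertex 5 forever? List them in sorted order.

A0 = {5}
A1: add {1, 2} — 1 (White) has 1→5; 2 (White) has 2→5.
A2: add {3} — 3 (White) has 3→2.
A3: add {4, 9} — 4 (White) has 4→3; 9 (White) has 9→3.
A4 = A3; e.g. 6 (Black) can still go to 8. Fixed point.
White's attractor = {1, 2, 3, 4, 5, 9}; Black avoids the target exactly from the complement.

6, 7, 8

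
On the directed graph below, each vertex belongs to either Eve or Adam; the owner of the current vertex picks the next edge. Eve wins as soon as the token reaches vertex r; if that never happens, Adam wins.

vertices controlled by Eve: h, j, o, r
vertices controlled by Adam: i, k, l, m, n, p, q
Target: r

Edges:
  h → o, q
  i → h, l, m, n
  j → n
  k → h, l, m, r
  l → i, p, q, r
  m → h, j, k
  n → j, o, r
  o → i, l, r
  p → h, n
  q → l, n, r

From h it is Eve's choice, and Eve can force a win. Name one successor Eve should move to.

A0 = {r}
A1: add {o} — o (Eve) has o→r.
A2: add {h} — h (Eve) has h→o.
A3 = A2; e.g. i (Adam) can still go to l. Fixed point.
From h, successor o is in the attractor (rank 1); the other successor q is not.

o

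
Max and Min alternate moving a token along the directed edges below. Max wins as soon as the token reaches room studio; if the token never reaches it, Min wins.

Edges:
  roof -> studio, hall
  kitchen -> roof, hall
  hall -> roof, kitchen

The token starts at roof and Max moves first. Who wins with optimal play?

Track states (vertex, player-to-move).
A0 = {(studio,Max), (studio,Min)}
A1: add {(roof,Max)}.
(roof,Max) ∈ A1 ⇒ Max forces the target.

Max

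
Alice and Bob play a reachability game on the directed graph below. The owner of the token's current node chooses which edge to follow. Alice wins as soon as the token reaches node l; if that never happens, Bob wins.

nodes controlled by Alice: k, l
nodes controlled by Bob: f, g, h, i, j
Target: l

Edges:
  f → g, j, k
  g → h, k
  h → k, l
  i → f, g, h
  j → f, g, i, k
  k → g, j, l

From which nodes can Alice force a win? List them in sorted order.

A0 = {l}
A1: add {k} — k (Alice) has k→l.
A2: add {h} — h (Bob): all of {k, l} already in.
A3: add {g} — g (Bob): all of {h, k} already in.
A4 = A3; e.g. f (Bob) can still go to j. Fixed point.
Alice's winning region = {g, h, k, l}.

g, h, k, l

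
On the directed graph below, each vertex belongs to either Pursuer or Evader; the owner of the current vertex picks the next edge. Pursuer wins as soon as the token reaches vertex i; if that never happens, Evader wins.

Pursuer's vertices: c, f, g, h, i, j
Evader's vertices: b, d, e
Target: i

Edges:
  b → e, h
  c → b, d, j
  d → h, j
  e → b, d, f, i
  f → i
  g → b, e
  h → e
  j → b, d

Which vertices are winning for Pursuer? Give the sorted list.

A0 = {i}
A1: add {f} — f (Pursuer) has f→i.
A2 = A1; e.g. b (Evader) can still go to e. Fixed point.
Pursuer's winning region = {f, i}.

f, i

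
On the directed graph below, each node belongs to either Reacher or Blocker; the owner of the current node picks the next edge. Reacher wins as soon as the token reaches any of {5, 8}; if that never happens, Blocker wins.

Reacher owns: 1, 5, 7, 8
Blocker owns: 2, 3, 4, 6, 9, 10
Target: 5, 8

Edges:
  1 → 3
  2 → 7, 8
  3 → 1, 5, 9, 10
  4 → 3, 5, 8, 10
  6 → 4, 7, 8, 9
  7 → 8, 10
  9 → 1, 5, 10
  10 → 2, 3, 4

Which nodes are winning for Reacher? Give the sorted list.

2, 5, 7, 8

A0 = {5, 8}
A1: add {7} — 7 (Reacher) has 7→8.
A2: add {2} — 2 (Blocker): all of {7, 8} already in.
A3 = A2; e.g. 1 (Reacher) has no edge into A2. Fixed point.
Reacher's winning region = {2, 5, 7, 8}.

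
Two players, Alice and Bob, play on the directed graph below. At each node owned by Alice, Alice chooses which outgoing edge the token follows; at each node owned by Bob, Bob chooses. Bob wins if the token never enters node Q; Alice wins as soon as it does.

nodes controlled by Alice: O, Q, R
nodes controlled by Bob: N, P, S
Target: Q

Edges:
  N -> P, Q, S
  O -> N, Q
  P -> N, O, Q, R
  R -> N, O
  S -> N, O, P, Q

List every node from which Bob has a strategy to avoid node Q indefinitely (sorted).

N, P, S

A0 = {Q}
A1: add {O} — O (Alice) has O→Q.
A2: add {R} — R (Alice) has R→O.
A3 = A2; e.g. N (Bob) can still go to P. Fixed point.
Alice's attractor = {O, Q, R}; Bob avoids the target exactly from the complement.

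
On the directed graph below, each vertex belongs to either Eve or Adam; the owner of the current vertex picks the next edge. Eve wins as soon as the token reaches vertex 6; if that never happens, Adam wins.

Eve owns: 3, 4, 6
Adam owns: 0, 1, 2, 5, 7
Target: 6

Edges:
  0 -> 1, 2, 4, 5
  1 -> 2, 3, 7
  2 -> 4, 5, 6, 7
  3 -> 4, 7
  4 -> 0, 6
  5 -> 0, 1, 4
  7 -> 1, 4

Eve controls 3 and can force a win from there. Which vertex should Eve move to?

A0 = {6}
A1: add {4} — 4 (Eve) has 4→6.
A2: add {3} — 3 (Eve) has 3→4.
A3 = A2; e.g. 0 (Adam) can still go to 1. Fixed point.
From 3, successor 4 is in the attractor (rank 1); the other successor 7 is not.

4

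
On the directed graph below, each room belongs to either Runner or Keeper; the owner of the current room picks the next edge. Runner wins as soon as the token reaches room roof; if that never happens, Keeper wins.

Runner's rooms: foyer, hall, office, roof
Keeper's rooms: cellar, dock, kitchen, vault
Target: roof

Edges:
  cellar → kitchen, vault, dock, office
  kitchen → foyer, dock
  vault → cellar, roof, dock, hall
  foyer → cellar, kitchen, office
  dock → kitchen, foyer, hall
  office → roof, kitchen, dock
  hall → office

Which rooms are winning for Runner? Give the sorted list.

A0 = {roof}
A1: add {office} — office (Runner) has office→roof.
A2: add {foyer, hall} — foyer (Runner) has foyer→office; hall (Runner) has hall→office.
A3 = A2; e.g. cellar (Keeper) can still go to kitchen. Fixed point.
Runner's winning region = {foyer, hall, office, roof}.

foyer, hall, office, roof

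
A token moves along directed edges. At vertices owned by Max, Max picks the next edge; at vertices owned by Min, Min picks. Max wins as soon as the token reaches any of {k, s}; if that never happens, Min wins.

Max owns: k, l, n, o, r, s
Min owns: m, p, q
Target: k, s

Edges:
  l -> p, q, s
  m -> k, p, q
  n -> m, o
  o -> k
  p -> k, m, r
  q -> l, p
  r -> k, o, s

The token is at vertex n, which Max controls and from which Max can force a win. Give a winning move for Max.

o

A0 = {k, s}
A1: add {l, o, r} — l (Max) has l→s; o (Max) has o→k; r (Max) has r→k.
A2: add {n} — n (Max) has n→o.
A3 = A2; e.g. m (Min) can still go to p. Fixed point.
From n, successor o is in the attractor (rank 1); the other successor m is not.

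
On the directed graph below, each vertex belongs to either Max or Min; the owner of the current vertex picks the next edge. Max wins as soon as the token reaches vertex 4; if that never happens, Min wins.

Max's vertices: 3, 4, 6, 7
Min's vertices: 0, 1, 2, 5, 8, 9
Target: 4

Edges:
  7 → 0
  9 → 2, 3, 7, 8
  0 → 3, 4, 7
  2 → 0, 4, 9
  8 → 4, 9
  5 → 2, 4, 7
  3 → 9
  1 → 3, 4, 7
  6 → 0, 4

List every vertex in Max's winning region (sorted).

A0 = {4}
A1: add {6} — 6 (Max) has 6→4.
A2 = A1; e.g. 0 (Min) can still go to 3. Fixed point.
Max's winning region = {4, 6}.

4, 6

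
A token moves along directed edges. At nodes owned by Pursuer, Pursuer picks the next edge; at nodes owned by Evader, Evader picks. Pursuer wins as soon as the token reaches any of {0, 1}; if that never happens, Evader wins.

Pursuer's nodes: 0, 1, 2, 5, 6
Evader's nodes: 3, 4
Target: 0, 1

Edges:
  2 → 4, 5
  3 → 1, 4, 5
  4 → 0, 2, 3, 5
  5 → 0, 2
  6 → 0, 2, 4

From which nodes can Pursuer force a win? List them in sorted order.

0, 1, 2, 5, 6

A0 = {0, 1}
A1: add {5, 6} — 5 (Pursuer) has 5→0; 6 (Pursuer) has 6→0.
A2: add {2} — 2 (Pursuer) has 2→5.
A3 = A2; e.g. 3 (Evader) can still go to 4. Fixed point.
Pursuer's winning region = {0, 1, 2, 5, 6}.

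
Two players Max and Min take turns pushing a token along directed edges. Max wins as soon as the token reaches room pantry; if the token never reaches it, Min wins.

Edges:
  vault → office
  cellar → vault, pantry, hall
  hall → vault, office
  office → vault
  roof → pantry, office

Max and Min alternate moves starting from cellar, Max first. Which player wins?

Track states (vertex, player-to-move).
A0 = {(pantry,Max), (pantry,Min)}
A1: add {(cellar,Max), (roof,Max)}.
(cellar,Max) ∈ A1 ⇒ Max forces the target.

Max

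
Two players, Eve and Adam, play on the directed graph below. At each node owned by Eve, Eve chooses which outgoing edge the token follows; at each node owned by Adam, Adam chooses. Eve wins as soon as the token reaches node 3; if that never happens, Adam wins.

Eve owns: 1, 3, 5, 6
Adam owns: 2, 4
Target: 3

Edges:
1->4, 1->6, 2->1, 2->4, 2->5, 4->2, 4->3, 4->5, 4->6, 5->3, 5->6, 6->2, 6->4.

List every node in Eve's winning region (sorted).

3, 5

A0 = {3}
A1: add {5} — 5 (Eve) has 5→3.
A2 = A1; e.g. 1 (Eve) has no edge into A1. Fixed point.
Eve's winning region = {3, 5}.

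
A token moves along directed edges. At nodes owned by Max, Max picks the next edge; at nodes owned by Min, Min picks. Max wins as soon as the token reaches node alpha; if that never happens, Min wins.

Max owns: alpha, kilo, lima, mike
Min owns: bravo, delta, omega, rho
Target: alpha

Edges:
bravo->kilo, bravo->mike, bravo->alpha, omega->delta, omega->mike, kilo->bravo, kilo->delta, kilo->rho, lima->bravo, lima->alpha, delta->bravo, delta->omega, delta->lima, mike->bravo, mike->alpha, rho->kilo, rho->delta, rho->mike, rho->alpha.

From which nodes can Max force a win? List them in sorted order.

alpha, lima, mike

A0 = {alpha}
A1: add {lima, mike} — lima (Max) has lima→alpha; mike (Max) has mike→alpha.
A2 = A1; e.g. bravo (Min) can still go to kilo. Fixed point.
Max's winning region = {alpha, lima, mike}.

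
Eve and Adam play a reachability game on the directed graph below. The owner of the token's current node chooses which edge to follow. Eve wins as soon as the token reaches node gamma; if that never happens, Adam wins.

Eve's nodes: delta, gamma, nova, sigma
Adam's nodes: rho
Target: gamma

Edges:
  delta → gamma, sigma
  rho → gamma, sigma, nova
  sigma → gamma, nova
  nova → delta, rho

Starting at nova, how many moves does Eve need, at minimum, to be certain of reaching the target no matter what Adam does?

2

A0 = {gamma}
A1: add {delta, sigma} — delta (Eve) has delta→gamma; sigma (Eve) has sigma→gamma.
A2: add {nova} — nova (Eve) has nova→delta.
nova enters the attractor at level 2, so Eve can force the target in 2 moves from there.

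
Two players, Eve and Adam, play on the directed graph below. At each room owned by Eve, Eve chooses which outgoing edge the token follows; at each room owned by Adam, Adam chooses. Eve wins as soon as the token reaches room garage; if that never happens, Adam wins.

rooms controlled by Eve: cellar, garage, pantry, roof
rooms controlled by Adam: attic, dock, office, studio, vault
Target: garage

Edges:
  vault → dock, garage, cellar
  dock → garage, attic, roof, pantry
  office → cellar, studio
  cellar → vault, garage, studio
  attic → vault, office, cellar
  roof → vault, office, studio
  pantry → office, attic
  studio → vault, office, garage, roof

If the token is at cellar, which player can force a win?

Eve

A0 = {garage}
A1: add {cellar} — cellar (Eve) has cellar→garage.
A2 = A1; e.g. vault (Adam) can still go to dock. Fixed point.
cellar ∈ A1, so Eve can force the target.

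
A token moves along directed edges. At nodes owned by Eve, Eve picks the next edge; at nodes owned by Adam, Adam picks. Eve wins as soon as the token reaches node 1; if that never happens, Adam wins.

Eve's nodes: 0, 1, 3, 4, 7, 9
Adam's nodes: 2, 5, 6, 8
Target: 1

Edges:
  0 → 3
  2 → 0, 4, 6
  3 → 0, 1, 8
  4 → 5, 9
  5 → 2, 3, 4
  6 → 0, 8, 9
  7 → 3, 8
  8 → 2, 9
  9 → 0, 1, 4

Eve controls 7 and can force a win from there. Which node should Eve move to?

A0 = {1}
A1: add {3, 9} — 3 (Eve) has 3→1; 9 (Eve) has 9→1.
A2: add {0, 4, 7} — 0 (Eve) has 0→3; 4 (Eve) has 4→9; 7 (Eve) has 7→3.
A3 = A2; e.g. 2 (Adam) can still go to 6. Fixed point.
From 7, successor 3 is in the attractor (rank 1); the other successor 8 is not.

3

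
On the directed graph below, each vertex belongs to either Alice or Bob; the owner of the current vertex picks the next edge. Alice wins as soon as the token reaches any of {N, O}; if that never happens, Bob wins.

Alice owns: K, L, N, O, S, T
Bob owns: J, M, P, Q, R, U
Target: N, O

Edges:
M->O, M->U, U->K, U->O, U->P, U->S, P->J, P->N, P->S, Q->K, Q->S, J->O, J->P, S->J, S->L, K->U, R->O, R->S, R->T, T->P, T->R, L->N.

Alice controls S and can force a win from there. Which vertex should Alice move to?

A0 = {N, O}
A1: add {L} — L (Alice) has L→N.
A2: add {S} — S (Alice) has S→L.
A3 = A2; e.g. J (Bob) can still go to P. Fixed point.
From S, successor L is in the attractor (rank 1); the other successor J is not.

L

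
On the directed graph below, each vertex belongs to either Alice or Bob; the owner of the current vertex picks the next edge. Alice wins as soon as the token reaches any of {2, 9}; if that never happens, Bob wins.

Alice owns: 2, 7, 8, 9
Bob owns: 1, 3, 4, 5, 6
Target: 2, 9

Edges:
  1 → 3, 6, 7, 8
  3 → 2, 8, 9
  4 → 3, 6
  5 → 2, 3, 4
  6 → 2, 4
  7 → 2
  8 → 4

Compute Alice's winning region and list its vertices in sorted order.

A0 = {2, 9}
A1: add {7} — 7 (Alice) has 7→2.
A2 = A1; e.g. 1 (Bob) can still go to 3. Fixed point.
Alice's winning region = {2, 7, 9}.

2, 7, 9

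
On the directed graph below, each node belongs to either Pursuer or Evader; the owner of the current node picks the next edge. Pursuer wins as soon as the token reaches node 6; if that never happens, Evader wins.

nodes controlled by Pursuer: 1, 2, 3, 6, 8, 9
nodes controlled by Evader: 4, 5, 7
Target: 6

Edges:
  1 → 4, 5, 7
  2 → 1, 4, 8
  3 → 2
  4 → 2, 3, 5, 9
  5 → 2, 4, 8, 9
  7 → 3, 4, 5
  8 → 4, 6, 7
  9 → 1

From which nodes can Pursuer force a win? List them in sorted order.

A0 = {6}
A1: add {8} — 8 (Pursuer) has 8→6.
A2: add {2} — 2 (Pursuer) has 2→8.
A3: add {3} — 3 (Pursuer) has 3→2.
A4 = A3; e.g. 1 (Pursuer) has no edge into A3. Fixed point.
Pursuer's winning region = {2, 3, 6, 8}.

2, 3, 6, 8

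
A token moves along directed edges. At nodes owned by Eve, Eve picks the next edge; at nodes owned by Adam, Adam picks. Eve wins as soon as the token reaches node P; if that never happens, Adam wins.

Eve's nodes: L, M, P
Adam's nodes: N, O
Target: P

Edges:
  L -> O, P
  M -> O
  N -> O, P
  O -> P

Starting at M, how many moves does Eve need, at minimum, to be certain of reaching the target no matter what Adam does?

A0 = {P}
A1: add {L, O} — L (Eve) has L→P; O (Adam): all of {P} already in.
A2: add {M, N} — M (Eve) has M→O; N (Adam): all of {O, P} already in.
A2 = all vertices. Fixed point.
M enters the attractor at level 2, so Eve can force the target in 2 moves from there.

2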